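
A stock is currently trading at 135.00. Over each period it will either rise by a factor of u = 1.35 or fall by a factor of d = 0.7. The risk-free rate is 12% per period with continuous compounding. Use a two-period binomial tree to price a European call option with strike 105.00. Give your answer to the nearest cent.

Risk-neutral probability p = (e^0.12 − 0.7)/(1.35 − 0.7) = 0.4275/0.6500 = 0.6577
Terminal stock prices: S_uu = 246, S_ud = 127.6, S_dd = 66.15
Terminal payoffs (S − K): max(141, 0) = 141, max(22.57, 0) = 22.57, max(-38.85, 0) = 0
Node u (S = 182.2): V_u = e^(−0.12)·[0.6577·141.0375 + 0.3423·22.5750] = 89.1234
Node d (S = 94.5): V_d = e^(−0.12)·[0.6577·22.5750 + 0.3423·0.0000] = 13.1684
Node 0 (S = 135): V_0 = e^(−0.12)·[0.6577·89.1234 + 0.3423·13.1684] = 55.9851

55.99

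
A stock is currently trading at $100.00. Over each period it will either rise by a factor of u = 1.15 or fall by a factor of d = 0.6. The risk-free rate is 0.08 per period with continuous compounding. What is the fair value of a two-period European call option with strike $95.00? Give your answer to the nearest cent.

$24.51

Risk-neutral probability p = (e^0.08 − 0.6)/(1.15 − 0.6) = 0.4833/0.5500 = 0.8787
Terminal stock prices: S_uu = 132.2, S_ud = 69, S_dd = 36
Terminal payoffs (S − K): max(37.25, 0) = 37.25, max(-26, 0) = 0, max(-59, 0) = 0
Node u (S = 115): V_u = e^(−0.08)·[0.8787·37.2500 + 0.1213·0.0000] = 30.2152
Node d (S = 60): V_d = e^(−0.08)·[0.8787·0.0000 + 0.1213·0.0000] = 0.0000
Node 0 (S = 100): V_0 = e^(−0.08)·[0.8787·30.2152 + 0.1213·0.0000] = 24.5089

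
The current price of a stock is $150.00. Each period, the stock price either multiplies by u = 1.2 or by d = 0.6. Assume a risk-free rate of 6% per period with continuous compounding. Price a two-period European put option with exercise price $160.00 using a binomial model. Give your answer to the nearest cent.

Risk-neutral probability p = (e^0.06 − 0.6)/(1.2 − 0.6) = 0.4618/0.6000 = 0.7697
Terminal stock prices: S_uu = 216, S_ud = 108, S_dd = 54
Terminal payoffs (K − S): max(-56, 0) = 0, max(52, 0) = 52, max(106, 0) = 106
Node u (S = 180): V_u = e^(−0.06)·[0.7697·0.0000 + 0.2303·52.0000] = 11.2768
Node d (S = 90): V_d = e^(−0.06)·[0.7697·52.0000 + 0.2303·106.0000] = 60.6823
Node 0 (S = 150): V_0 = e^(−0.06)·[0.7697·11.2768 + 0.2303·60.6823] = 21.3343

$21.33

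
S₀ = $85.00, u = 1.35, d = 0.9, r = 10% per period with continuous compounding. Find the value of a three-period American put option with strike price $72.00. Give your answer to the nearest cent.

Risk-neutral probability p = (e^0.1 − 0.9)/(1.35 − 0.9) = 0.2052/0.4500 = 0.4559
Terminal stock prices: S_uuu = 209.1, S_uud = 139.4, S_udd = 92.95, S_ddd = 61.97
Terminal payoffs (K − S): max(-137.1, 0) = 0, max(-67.42, 0) = 0, max(-20.95, 0) = 0, max(10.03, 0) = 10.03
Node uu (S = 154.9): continuation = e^(−0.1)·[0.4559·0.0000 + 0.5441·0.0000] = 0.0000; exercise value = 0.0000 ≤ continuation, so V_uu = 0.0000
Node ud (S = 103.3): continuation = e^(−0.1)·[0.4559·0.0000 + 0.5441·0.0000] = 0.0000; exercise value = 0.0000 ≤ continuation, so V_ud = 0.0000
Node dd (S = 68.85): continuation = e^(−0.1)·[0.4559·0.0000 + 0.5441·10.0350] = 4.9401; exercise value = 3.1500 ≤ continuation, so V_dd = 4.9401
Node u (S = 114.8): continuation = e^(−0.1)·[0.4559·0.0000 + 0.5441·0.0000] = 0.0000; exercise value = 0.0000 ≤ continuation, so V_u = 0.0000
Node d (S = 76.5): continuation = e^(−0.1)·[0.4559·0.0000 + 0.5441·4.9401] = 2.4320; exercise value = 0.0000 ≤ continuation, so V_d = 2.4320
Node 0 (S = 85): continuation = e^(−0.1)·[0.4559·0.0000 + 0.5441·2.4320] = 1.1972; exercise value = 0.0000 ≤ continuation, so V_0 = 1.1972

$1.20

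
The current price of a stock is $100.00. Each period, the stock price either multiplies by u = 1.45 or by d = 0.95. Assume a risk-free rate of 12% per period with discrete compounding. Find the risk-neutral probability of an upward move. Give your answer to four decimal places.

Risk-neutral probability p = (1 + 0.12 − 0.95)/(1.45 − 0.95) = 0.1700/0.5000 = 0.3400

p = 0.3400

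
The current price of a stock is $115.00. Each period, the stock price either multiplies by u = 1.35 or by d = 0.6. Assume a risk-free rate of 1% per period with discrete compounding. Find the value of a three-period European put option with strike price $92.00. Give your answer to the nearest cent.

Risk-neutral probability p = (1 + 0.01 − 0.6)/(1.35 − 0.6) = 0.4100/0.7500 = 0.5467
Terminal stock prices: S_uuu = 282.9, S_uud = 125.8, S_udd = 55.89, S_ddd = 24.84
Terminal payoffs (K − S): max(-190.9, 0) = 0, max(-33.75, 0) = 0, max(36.11, 0) = 36.11, max(67.16, 0) = 67.16
Node uu (S = 209.6): V_uu = 1/1.01·[0.5467·0.0000 + 0.4533·0.0000] = 0.0000
Node ud (S = 93.15): V_ud = 1/1.01·[0.5467·0.0000 + 0.4533·36.1100] = 16.2078
Node dd (S = 41.4): V_dd = 1/1.01·[0.5467·36.1100 + 0.4533·67.1600] = 49.6891
Node u (S = 155.2): V_u = 1/1.01·[0.5467·0.0000 + 0.4533·16.2078] = 7.2748
Node d (S = 69): V_d = 1/1.01·[0.5467·16.2078 + 0.4533·49.6891] = 31.0752
Node 0 (S = 115): V_0 = 1/1.01·[0.5467·7.2748 + 0.4533·31.0752] = 17.8855

$17.89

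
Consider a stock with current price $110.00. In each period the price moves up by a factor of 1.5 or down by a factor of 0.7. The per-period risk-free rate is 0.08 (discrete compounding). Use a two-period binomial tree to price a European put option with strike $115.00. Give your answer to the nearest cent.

$14.44

Risk-neutral probability p = (1 + 0.08 − 0.7)/(1.5 − 0.7) = 0.3800/0.8000 = 0.4750
Terminal stock prices: S_uu = 247.5, S_ud = 115.5, S_dd = 53.9
Terminal payoffs (K − S): max(-132.5, 0) = 0, max(-0.5, 0) = 0, max(61.1, 0) = 61.1
Node u (S = 165): V_u = 1/1.08·[0.4750·0.0000 + 0.5250·0.0000] = 0.0000
Node d (S = 77): V_d = 1/1.08·[0.4750·0.0000 + 0.5250·61.1000] = 29.7014
Node 0 (S = 110): V_0 = 1/1.08·[0.4750·0.0000 + 0.5250·29.7014] = 14.4382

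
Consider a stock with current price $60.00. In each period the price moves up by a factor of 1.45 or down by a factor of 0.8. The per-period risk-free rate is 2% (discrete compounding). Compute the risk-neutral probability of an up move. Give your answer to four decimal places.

Risk-neutral probability p = (1 + 0.02 − 0.8)/(1.45 − 0.8) = 0.2200/0.6500 = 0.3385

p = 0.3385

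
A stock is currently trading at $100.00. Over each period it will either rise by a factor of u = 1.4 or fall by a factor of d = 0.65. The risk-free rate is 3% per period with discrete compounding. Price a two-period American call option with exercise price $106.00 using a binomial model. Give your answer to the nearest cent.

Risk-neutral probability p = (1 + 0.03 − 0.65)/(1.4 − 0.65) = 0.3800/0.7500 = 0.5067
Terminal stock prices: S_uu = 196, S_ud = 91, S_dd = 42.25
Terminal payoffs (S − K): max(90, 0) = 90, max(-15, 0) = 0, max(-63.75, 0) = 0
Node u (S = 140): continuation = 1/1.03·[0.5067·90.0000 + 0.4933·0.0000] = 44.2718; exercise value = 34.0000 ≤ continuation, so V_u = 44.2718
Node d (S = 65): continuation = 1/1.03·[0.5067·0.0000 + 0.4933·0.0000] = 0.0000; exercise value = 0.0000 ≤ continuation, so V_d = 0.0000
Node 0 (S = 100): continuation = 1/1.03·[0.5067·44.2718 + 0.4933·0.0000] = 21.7777; exercise value = 0.0000 ≤ continuation, so V_0 = 21.7777

$21.78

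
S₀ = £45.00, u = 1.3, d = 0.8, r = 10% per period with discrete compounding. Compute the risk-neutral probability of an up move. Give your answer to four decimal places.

Risk-neutral probability p = (1 + 0.1 − 0.8)/(1.3 − 0.8) = 0.3000/0.5000 = 0.6000

p = 0.6000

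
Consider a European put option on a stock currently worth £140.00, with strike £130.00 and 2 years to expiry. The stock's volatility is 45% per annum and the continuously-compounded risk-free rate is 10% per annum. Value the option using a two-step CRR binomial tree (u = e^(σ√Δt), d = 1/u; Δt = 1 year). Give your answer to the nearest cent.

CRR parameters: u = e^(σ√Δt) = e^(0.45·√1) = 1.5683, d = 1/u = 0.6376
Per-period rate: rΔt = 0.1·1 = 0.1, so R = e^0.1 = 1.1052
Risk-neutral probability p = (e^0.1 − 0.6376)/(1.5683 − 0.6376) = 0.4675/0.9307 = 0.5024
Terminal stock prices: S_uu = 344.3, S_ud = 140, S_dd = 56.92
Terminal payoffs (K − S): max(-214.3, 0) = 0, max(-10, 0) = 0, max(73.08, 0) = 73.08
Node u (S = 219.6): V_u = e^(−0.1)·[0.5024·0.0000 + 0.4976·0.0000] = 0.0000
Node d (S = 89.27): V_d = e^(−0.1)·[0.5024·0.0000 + 0.4976·73.0802] = 32.9065
Node 0 (S = 140): V_0 = e^(−0.1)·[0.5024·0.0000 + 0.4976·32.9065] = 14.8171

£14.82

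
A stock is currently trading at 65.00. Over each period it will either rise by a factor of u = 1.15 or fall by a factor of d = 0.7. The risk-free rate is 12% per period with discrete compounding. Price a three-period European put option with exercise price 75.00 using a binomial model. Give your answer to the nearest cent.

Risk-neutral probability p = (1 + 0.12 − 0.7)/(1.15 − 0.7) = 0.4200/0.4500 = 0.9333
Terminal stock prices: S_uuu = 98.86, S_uud = 60.17, S_udd = 36.63, S_ddd = 22.29
Terminal payoffs (K − S): max(-23.86, 0) = 0, max(14.83, 0) = 14.83, max(38.37, 0) = 38.37, max(52.71, 0) = 52.71
Node uu (S = 85.96): V_uu = 1/1.12·[0.9333·0.0000 + 0.0667·14.8263] = 0.8825
Node ud (S = 52.32): V_ud = 1/1.12·[0.9333·14.8263 + 0.0667·38.3725] = 14.6393
Node dd (S = 31.85): V_dd = 1/1.12·[0.9333·38.3725 + 0.0667·52.7050] = 35.1143
Node u (S = 74.75): V_u = 1/1.12·[0.9333·0.8825 + 0.0667·14.6393] = 1.6068
Node d (S = 45.5): V_d = 1/1.12·[0.9333·14.6393 + 0.0667·35.1143] = 14.2895
Node 0 (S = 65): V_0 = 1/1.12·[0.9333·1.6068 + 0.0667·14.2895] = 2.1896

2.19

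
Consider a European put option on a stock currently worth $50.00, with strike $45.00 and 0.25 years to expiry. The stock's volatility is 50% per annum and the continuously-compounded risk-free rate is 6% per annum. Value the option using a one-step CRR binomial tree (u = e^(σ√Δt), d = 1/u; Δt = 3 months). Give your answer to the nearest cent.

CRR parameters: u = e^(σ√Δt) = e^(0.5·√0.25) = 1.2840, d = 1/u = 0.7788
Per-period rate: rΔt = 0.06·0.25 = 0.015, so R = e^0.015 = 1.0151
Risk-neutral probability p = (e^0.015 − 0.7788)/(1.2840 − 0.7788) = 0.2363/0.5052 = 0.4677
Terminal stock prices: S_u = 64.2, S_d = 38.94
Terminal payoffs (K − S): max(-19.2, 0) = 0, max(6.06, 0) = 6.06
Node 0 (S = 50): V_0 = e^(−0.015)·[0.4677·0.0000 + 0.5323·6.0600] = 3.1775

$3.18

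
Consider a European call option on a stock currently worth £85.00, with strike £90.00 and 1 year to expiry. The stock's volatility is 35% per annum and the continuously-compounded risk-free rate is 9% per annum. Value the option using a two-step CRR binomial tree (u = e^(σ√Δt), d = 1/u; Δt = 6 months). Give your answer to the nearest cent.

CRR parameters: u = e^(σ√Δt) = e^(0.35·√0.5) = 1.2808, d = 1/u = 0.7808
Per-period rate: rΔt = 0.09·0.5 = 0.045, so R = e^0.045 = 1.0460
Risk-neutral probability p = (e^0.045 − 0.7808)/(1.2808 − 0.7808) = 0.2653/0.5000 = 0.5305
Terminal stock prices: S_uu = 139.4, S_ud = 85, S_dd = 51.81
Terminal payoffs (S − K): max(49.44, 0) = 49.44, max(-5, 0) = 0, max(-38.19, 0) = 0
Node u (S = 108.9): V_u = e^(−0.045)·[0.5305·49.4388 + 0.4695·0.0000] = 25.0728
Node d (S = 66.36): V_d = e^(−0.045)·[0.5305·0.0000 + 0.4695·0.0000] = 0.0000
Node 0 (S = 85): V_0 = e^(−0.045)·[0.5305·25.0728 + 0.4695·0.0000] = 12.7156

£12.72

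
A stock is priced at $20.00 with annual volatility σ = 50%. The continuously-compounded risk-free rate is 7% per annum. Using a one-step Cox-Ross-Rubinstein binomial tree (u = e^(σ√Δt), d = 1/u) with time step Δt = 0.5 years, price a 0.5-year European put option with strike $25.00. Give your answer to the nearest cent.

CRR parameters: u = e^(σ√Δt) = e^(0.5·√0.5) = 1.4241, d = 1/u = 0.7022
Per-period rate: rΔt = 0.07·0.5 = 0.035, so R = e^0.035 = 1.0356
Risk-neutral probability p = (e^0.035 − 0.7022)/(1.4241 − 0.7022) = 0.3334/0.7219 = 0.4619
Terminal stock prices: S_u = 28.48, S_d = 14.04
Terminal payoffs (K − S): max(-3.482, 0) = 0, max(10.96, 0) = 10.96
Node 0 (S = 20): V_0 = e^(−0.035)·[0.4619·0.0000 + 0.5381·10.9562] = 5.6932

$5.69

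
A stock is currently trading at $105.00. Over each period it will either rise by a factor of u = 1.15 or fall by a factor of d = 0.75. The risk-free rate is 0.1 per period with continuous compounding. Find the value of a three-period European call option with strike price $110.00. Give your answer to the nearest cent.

$25.77

Risk-neutral probability p = (e^0.1 − 0.75)/(1.15 − 0.75) = 0.3552/0.4000 = 0.8879
Terminal stock prices: S_uuu = 159.7, S_uud = 104.1, S_udd = 67.92, S_ddd = 44.3
Terminal payoffs (S − K): max(49.69, 0) = 49.69, max(-5.853, 0) = 0, max(-42.08, 0) = 0, max(-65.7, 0) = 0
Node uu (S = 138.9): V_uu = e^(−0.1)·[0.8879·49.6919 + 0.1121·0.0000] = 39.9239
Node ud (S = 90.56): V_ud = e^(−0.1)·[0.8879·0.0000 + 0.1121·0.0000] = 0.0000
Node dd (S = 59.06): V_dd = e^(−0.1)·[0.8879·0.0000 + 0.1121·0.0000] = 0.0000
Node u (S = 120.7): V_u = e^(−0.1)·[0.8879·39.9239 + 0.1121·0.0000] = 32.0761
Node d (S = 78.75): V_d = e^(−0.1)·[0.8879·0.0000 + 0.1121·0.0000] = 0.0000
Node 0 (S = 105): V_0 = e^(−0.1)·[0.8879·32.0761 + 0.1121·0.0000] = 25.7709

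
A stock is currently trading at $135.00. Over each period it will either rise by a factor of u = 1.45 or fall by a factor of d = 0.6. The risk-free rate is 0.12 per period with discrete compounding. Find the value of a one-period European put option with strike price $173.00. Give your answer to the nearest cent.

$31.89

Risk-neutral probability p = (1 + 0.12 − 0.6)/(1.45 − 0.6) = 0.5200/0.8500 = 0.6118
Terminal stock prices: S_u = 195.8, S_d = 81
Terminal payoffs (K − S): max(-22.75, 0) = 0, max(92, 0) = 92
Node 0 (S = 135): V_0 = 1/1.12·[0.6118·0.0000 + 0.3882·92.0000] = 31.8908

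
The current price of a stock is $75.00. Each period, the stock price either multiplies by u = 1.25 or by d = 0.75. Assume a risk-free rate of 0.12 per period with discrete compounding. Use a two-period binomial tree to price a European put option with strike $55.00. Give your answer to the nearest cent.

$0.69

Risk-neutral probability p = (1 + 0.12 − 0.75)/(1.25 − 0.75) = 0.3700/0.5000 = 0.7400
Terminal stock prices: S_uu = 117.2, S_ud = 70.31, S_dd = 42.19
Terminal payoffs (K − S): max(-62.19, 0) = 0, max(-15.31, 0) = 0, max(12.81, 0) = 12.81
Node u (S = 93.75): V_u = 1/1.12·[0.7400·0.0000 + 0.2600·0.0000] = 0.0000
Node d (S = 56.25): V_d = 1/1.12·[0.7400·0.0000 + 0.2600·12.8125] = 2.9743
Node 0 (S = 75): V_0 = 1/1.12·[0.7400·0.0000 + 0.2600·2.9743] = 0.6905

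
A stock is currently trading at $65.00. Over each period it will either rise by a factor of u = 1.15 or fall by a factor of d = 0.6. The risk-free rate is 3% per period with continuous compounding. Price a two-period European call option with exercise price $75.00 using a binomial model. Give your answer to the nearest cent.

Risk-neutral probability p = (e^0.03 − 0.6)/(1.15 − 0.6) = 0.4305/0.5500 = 0.7826
Terminal stock prices: S_uu = 85.96, S_ud = 44.85, S_dd = 23.4
Terminal payoffs (S − K): max(10.96, 0) = 10.96, max(-30.15, 0) = 0, max(-51.6, 0) = 0
Node u (S = 74.75): V_u = e^(−0.03)·[0.7826·10.9625 + 0.2174·0.0000] = 8.3262
Node d (S = 39): V_d = e^(−0.03)·[0.7826·0.0000 + 0.2174·0.0000] = 0.0000
Node 0 (S = 65): V_0 = e^(−0.03)·[0.7826·8.3262 + 0.2174·0.0000] = 6.3238

$6.32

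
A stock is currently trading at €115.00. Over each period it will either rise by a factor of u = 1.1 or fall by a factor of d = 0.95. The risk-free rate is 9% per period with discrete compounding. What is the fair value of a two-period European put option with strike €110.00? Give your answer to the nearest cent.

€0.02

Risk-neutral probability p = (1 + 0.09 − 0.95)/(1.1 − 0.95) = 0.1400/0.1500 = 0.9333
Terminal stock prices: S_uu = 139.2, S_ud = 120.2, S_dd = 103.8
Terminal payoffs (K − S): max(-29.15, 0) = 0, max(-10.18, 0) = 0, max(6.213, 0) = 6.213
Node u (S = 126.5): V_u = 1/1.09·[0.9333·0.0000 + 0.0667·0.0000] = 0.0000
Node d (S = 109.2): V_d = 1/1.09·[0.9333·0.0000 + 0.0667·6.2125] = 0.3800
Node 0 (S = 115): V_0 = 1/1.09·[0.9333·0.0000 + 0.0667·0.3800] = 0.0232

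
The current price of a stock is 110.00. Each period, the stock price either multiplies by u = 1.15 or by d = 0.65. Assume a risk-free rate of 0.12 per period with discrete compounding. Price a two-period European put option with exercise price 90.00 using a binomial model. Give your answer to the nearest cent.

0.82

Risk-neutral probability p = (1 + 0.12 − 0.65)/(1.15 − 0.65) = 0.4700/0.5000 = 0.9400
Terminal stock prices: S_uu = 145.5, S_ud = 82.22, S_dd = 46.48
Terminal payoffs (K − S): max(-55.47, 0) = 0, max(7.775, 0) = 7.775, max(43.52, 0) = 43.52
Node u (S = 126.5): V_u = 1/1.12·[0.9400·0.0000 + 0.0600·7.7750] = 0.4165
Node d (S = 71.5): V_d = 1/1.12·[0.9400·7.7750 + 0.0600·43.5250] = 8.8571
Node 0 (S = 110): V_0 = 1/1.12·[0.9400·0.4165 + 0.0600·8.8571] = 0.8241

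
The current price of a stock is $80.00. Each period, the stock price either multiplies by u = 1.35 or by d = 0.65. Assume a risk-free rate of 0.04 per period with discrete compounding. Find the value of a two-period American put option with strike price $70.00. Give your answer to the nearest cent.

Risk-neutral probability p = (1 + 0.04 − 0.65)/(1.35 − 0.65) = 0.3900/0.7000 = 0.5571
Terminal stock prices: S_uu = 145.8, S_ud = 70.2, S_dd = 33.8
Terminal payoffs (K − S): max(-75.8, 0) = 0, max(-0.2, 0) = 0, max(36.2, 0) = 36.2
Node u (S = 108): continuation = 1/1.04·[0.5571·0.0000 + 0.4429·0.0000] = 0.0000; exercise value = 0.0000 ≤ continuation, so V_u = 0.0000
Node d (S = 52): continuation = 1/1.04·[0.5571·0.0000 + 0.4429·36.2000] = 15.4148; exercise value = 18.0000 > continuation, so V_d = 18.0000 (exercise)
Node 0 (S = 80): continuation = 1/1.04·[0.5571·0.0000 + 0.4429·18.0000] = 7.6648; exercise value = 0.0000 ≤ continuation, so V_0 = 7.6648

$7.66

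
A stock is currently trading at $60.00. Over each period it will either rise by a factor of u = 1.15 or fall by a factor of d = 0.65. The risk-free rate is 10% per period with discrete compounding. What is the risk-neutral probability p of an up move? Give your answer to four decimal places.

p = 0.9000

Risk-neutral probability p = (1 + 0.1 − 0.65)/(1.15 − 0.65) = 0.4500/0.5000 = 0.9000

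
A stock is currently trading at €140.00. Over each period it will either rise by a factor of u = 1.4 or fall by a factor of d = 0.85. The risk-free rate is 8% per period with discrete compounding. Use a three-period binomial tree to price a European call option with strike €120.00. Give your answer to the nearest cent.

Risk-neutral probability p = (1 + 0.08 − 0.85)/(1.4 − 0.85) = 0.2300/0.5500 = 0.4182
Terminal stock prices: S_uuu = 384.2, S_uud = 233.2, S_udd = 141.6, S_ddd = 85.98
Terminal payoffs (S − K): max(264.2, 0) = 264.2, max(113.2, 0) = 113.2, max(21.61, 0) = 21.61, max(-34.02, 0) = 0
Node uu (S = 274.4): V_uu = 1/1.08·[0.4182·264.1600 + 0.5818·113.2400] = 163.2889
Node ud (S = 166.6): V_ud = 1/1.08·[0.4182·113.2400 + 0.5818·21.6100] = 55.4889
Node dd (S = 101.1): V_dd = 1/1.08·[0.4182·21.6100 + 0.5818·0.0000] = 8.3675
Node u (S = 196): V_u = 1/1.08·[0.4182·163.2889 + 0.5818·55.4889] = 93.1193
Node d (S = 119): V_d = 1/1.08·[0.4182·55.4889 + 0.5818·8.3675] = 25.9933
Node 0 (S = 140): V_0 = 1/1.08·[0.4182·93.1193 + 0.5818·25.9933] = 50.0595

€50.06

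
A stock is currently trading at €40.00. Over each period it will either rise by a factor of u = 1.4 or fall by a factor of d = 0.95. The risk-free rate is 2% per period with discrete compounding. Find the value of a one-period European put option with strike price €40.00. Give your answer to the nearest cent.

€1.66

Risk-neutral probability p = (1 + 0.02 − 0.95)/(1.4 − 0.95) = 0.0700/0.4500 = 0.1556
Terminal stock prices: S_u = 56, S_d = 38
Terminal payoffs (K − S): max(-16, 0) = 0, max(2, 0) = 2
Node 0 (S = 40): V_0 = 1/1.02·[0.1556·0.0000 + 0.8444·2.0000] = 1.6558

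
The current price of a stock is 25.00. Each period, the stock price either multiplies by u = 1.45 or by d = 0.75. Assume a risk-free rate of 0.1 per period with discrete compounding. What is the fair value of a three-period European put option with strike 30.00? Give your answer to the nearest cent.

Risk-neutral probability p = (1 + 0.1 − 0.75)/(1.45 − 0.75) = 0.3500/0.7000 = 0.5000
Terminal stock prices: S_uuu = 76.22, S_uud = 39.42, S_udd = 20.39, S_ddd = 10.55
Terminal payoffs (K − S): max(-46.22, 0) = 0, max(-9.422, 0) = 0, max(9.609, 0) = 9.609, max(19.45, 0) = 19.45
Node uu (S = 52.56): V_uu = 1/1.1·[0.5000·0.0000 + 0.5000·0.0000] = 0.0000
Node ud (S = 27.19): V_ud = 1/1.1·[0.5000·0.0000 + 0.5000·9.6094] = 4.3679
Node dd (S = 14.06): V_dd = 1/1.1·[0.5000·9.6094 + 0.5000·19.4531] = 13.2102
Node u (S = 36.25): V_u = 1/1.1·[0.5000·0.0000 + 0.5000·4.3679] = 1.9854
Node d (S = 18.75): V_d = 1/1.1·[0.5000·4.3679 + 0.5000·13.2102] = 7.9901
Node 0 (S = 25): V_0 = 1/1.1·[0.5000·1.9854 + 0.5000·7.9901] = 4.5343

4.53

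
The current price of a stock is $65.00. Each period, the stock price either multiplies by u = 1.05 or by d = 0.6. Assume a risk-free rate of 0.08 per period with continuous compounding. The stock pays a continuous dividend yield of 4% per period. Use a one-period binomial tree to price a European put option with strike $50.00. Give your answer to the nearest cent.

Per-period risk-free factor R = e^0.08 = 1.0833; dividend-adjusted growth = e^(0.08−0.04) = 1.0408.
Risk-neutral probability p = (1.0408 − 0.6)/(1.05 − 0.6) = 0.4408/0.4500 = 0.9796
Terminal stock prices: S_u = 68.25, S_d = 39
Terminal payoffs (K − S): max(-18.25, 0) = 0, max(11, 0) = 11
Node 0 (S = 65): V_0 = e^(−0.08)·[0.9796·0.0000 + 0.0204·11.0000] = 0.2074

$0.21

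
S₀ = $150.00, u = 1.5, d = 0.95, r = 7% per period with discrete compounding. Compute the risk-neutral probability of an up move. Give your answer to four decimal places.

p = 0.2182

Risk-neutral probability p = (1 + 0.07 − 0.95)/(1.5 − 0.95) = 0.1200/0.5500 = 0.2182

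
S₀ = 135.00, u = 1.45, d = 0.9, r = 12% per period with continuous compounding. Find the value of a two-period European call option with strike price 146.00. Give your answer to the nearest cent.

30.06

Risk-neutral probability p = (e^0.12 − 0.9)/(1.45 − 0.9) = 0.2275/0.5500 = 0.4136
Terminal stock prices: S_uu = 283.8, S_ud = 176.2, S_dd = 109.4
Terminal payoffs (S − K): max(137.8, 0) = 137.8, max(30.18, 0) = 30.18, max(-36.65, 0) = 0
Node u (S = 195.8): V_u = e^(−0.12)·[0.4136·137.8375 + 0.5864·30.1750] = 66.2596
Node d (S = 121.5): V_d = e^(−0.12)·[0.4136·30.1750 + 0.5864·0.0000] = 11.0699
Node 0 (S = 135): V_0 = e^(−0.12)·[0.4136·66.2596 + 0.5864·11.0699] = 30.0649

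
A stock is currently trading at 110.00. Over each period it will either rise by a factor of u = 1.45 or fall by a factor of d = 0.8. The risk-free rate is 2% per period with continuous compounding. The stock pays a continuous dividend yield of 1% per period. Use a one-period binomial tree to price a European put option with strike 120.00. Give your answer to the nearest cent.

21.23

Per-period risk-free factor R = e^0.02 = 1.0202; dividend-adjusted growth = e^(0.02−0.01) = 1.0101.
Risk-neutral probability p = (1.0101 − 0.8)/(1.45 − 0.8) = 0.2101/0.6500 = 0.3232
Terminal stock prices: S_u = 159.5, S_d = 88
Terminal payoffs (K − S): max(-39.5, 0) = 0, max(32, 0) = 32
Node 0 (S = 110): V_0 = e^(−0.02)·[0.3232·0.0000 + 0.6768·32.0000] = 21.2302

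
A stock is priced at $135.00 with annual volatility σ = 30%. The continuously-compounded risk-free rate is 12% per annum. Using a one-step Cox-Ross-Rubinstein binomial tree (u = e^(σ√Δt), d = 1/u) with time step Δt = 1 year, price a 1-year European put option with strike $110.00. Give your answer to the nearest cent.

CRR parameters: u = e^(σ√Δt) = e^(0.3·√1) = 1.3499, d = 1/u = 0.7408
Per-period rate: rΔt = 0.12·1 = 0.12, so R = e^0.12 = 1.1275
Risk-neutral probability p = (e^0.12 − 0.7408)/(1.3499 − 0.7408) = 0.3867/0.6090 = 0.6349
Terminal stock prices: S_u = 182.2, S_d = 100
Terminal payoffs (K − S): max(-72.23, 0) = 0, max(9.99, 0) = 9.99
Node 0 (S = 135): V_0 = e^(−0.12)·[0.6349·0.0000 + 0.3651·9.9895] = 3.2348

$3.23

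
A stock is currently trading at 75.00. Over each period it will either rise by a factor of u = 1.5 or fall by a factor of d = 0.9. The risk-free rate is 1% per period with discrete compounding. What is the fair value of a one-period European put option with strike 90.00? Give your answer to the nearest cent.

Risk-neutral probability p = (1 + 0.01 − 0.9)/(1.5 − 0.9) = 0.1100/0.6000 = 0.1833
Terminal stock prices: S_u = 112.5, S_d = 67.5
Terminal payoffs (K − S): max(-22.5, 0) = 0, max(22.5, 0) = 22.5
Node 0 (S = 75): V_0 = 1/1.01·[0.1833·0.0000 + 0.8167·22.5000] = 18.1931

18.19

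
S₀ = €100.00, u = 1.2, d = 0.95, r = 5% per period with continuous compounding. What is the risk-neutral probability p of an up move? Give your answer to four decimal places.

Risk-neutral probability p = (e^0.05 − 0.95)/(1.2 − 0.95) = 0.1013/0.2500 = 0.4051

p = 0.4051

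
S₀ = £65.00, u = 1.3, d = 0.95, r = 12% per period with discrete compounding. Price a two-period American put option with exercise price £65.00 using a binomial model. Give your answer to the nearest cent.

Risk-neutral probability p = (1 + 0.12 − 0.95)/(1.3 − 0.95) = 0.1700/0.3500 = 0.4857
Terminal stock prices: S_uu = 109.9, S_ud = 80.27, S_dd = 58.66
Terminal payoffs (K − S): max(-44.85, 0) = 0, max(-15.27, 0) = 0, max(6.337, 0) = 6.337
Node u (S = 84.5): continuation = 1/1.12·[0.4857·0.0000 + 0.5143·0.0000] = 0.0000; exercise value = 0.0000 ≤ continuation, so V_u = 0.0000
Node d (S = 61.75): continuation = 1/1.12·[0.4857·0.0000 + 0.5143·6.3375] = 2.9101; exercise value = 3.2500 > continuation, so V_d = 3.2500 (exercise)
Node 0 (S = 65): continuation = 1/1.12·[0.4857·0.0000 + 0.5143·3.2500] = 1.4923; exercise value = 0.0000 ≤ continuation, so V_0 = 1.4923

£1.49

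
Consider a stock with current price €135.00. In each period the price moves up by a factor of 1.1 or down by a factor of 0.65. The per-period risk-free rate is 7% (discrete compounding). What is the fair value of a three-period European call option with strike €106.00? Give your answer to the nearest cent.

Risk-neutral probability p = (1 + 0.07 − 0.65)/(1.1 − 0.65) = 0.4200/0.4500 = 0.9333
Terminal stock prices: S_uuu = 179.7, S_uud = 106.2, S_udd = 62.74, S_ddd = 37.07
Terminal payoffs (S − K): max(73.69, 0) = 73.69, max(0.1775, 0) = 0.1775, max(-43.26, 0) = 0, max(-68.93, 0) = 0
Node uu (S = 163.4): V_uu = 1/1.07·[0.9333·73.6850 + 0.0667·0.1775] = 64.2846
Node ud (S = 96.53): V_ud = 1/1.07·[0.9333·0.1775 + 0.0667·0.0000] = 0.1548
Node dd (S = 57.04): V_dd = 1/1.07·[0.9333·0.0000 + 0.0667·0.0000] = 0.0000
Node u (S = 148.5): V_u = 1/1.07·[0.9333·64.2846 + 0.0667·0.1548] = 56.0834
Node d (S = 87.75): V_d = 1/1.07·[0.9333·0.1548 + 0.0667·0.0000] = 0.1351
Node 0 (S = 135): V_0 = 1/1.07·[0.9333·56.0834 + 0.0667·0.1351] = 48.9285

€48.93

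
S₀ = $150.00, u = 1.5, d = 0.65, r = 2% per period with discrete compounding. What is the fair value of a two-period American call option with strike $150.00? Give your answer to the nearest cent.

$34.15

Risk-neutral probability p = (1 + 0.02 − 0.65)/(1.5 − 0.65) = 0.3700/0.8500 = 0.4353
Terminal stock prices: S_uu = 337.5, S_ud = 146.2, S_dd = 63.38
Terminal payoffs (S − K): max(187.5, 0) = 187.5, max(-3.75, 0) = 0, max(-86.62, 0) = 0
Node u (S = 225): continuation = 1/1.02·[0.4353·187.5000 + 0.5647·0.0000] = 80.0173; exercise value = 75.0000 ≤ continuation, so V_u = 80.0173
Node d (S = 97.5): continuation = 1/1.02·[0.4353·0.0000 + 0.5647·0.0000] = 0.0000; exercise value = 0.0000 ≤ continuation, so V_d = 0.0000
Node 0 (S = 150): continuation = 1/1.02·[0.4353·80.0173 + 0.5647·0.0000] = 34.1481; exercise value = 0.0000 ≤ continuation, so V_0 = 34.1481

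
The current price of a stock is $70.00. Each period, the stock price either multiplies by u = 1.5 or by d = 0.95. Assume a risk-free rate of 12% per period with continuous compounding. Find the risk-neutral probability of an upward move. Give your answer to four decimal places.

Risk-neutral probability p = (e^0.12 − 0.95)/(1.5 − 0.95) = 0.1775/0.5500 = 0.3227

p = 0.3227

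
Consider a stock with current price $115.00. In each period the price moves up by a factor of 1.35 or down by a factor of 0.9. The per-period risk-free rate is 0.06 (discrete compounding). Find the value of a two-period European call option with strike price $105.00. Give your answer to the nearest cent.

Risk-neutral probability p = (1 + 0.06 − 0.9)/(1.35 − 0.9) = 0.1600/0.4500 = 0.3556
Terminal stock prices: S_uu = 209.6, S_ud = 139.7, S_dd = 93.15
Terminal payoffs (S − K): max(104.6, 0) = 104.6, max(34.72, 0) = 34.72, max(-11.85, 0) = 0
Node u (S = 155.2): V_u = 1/1.06·[0.3556·104.5875 + 0.6444·34.7250] = 56.1934
Node d (S = 103.5): V_d = 1/1.06·[0.3556·34.7250 + 0.6444·0.0000] = 11.6478
Node 0 (S = 115): V_0 = 1/1.06·[0.3556·56.1934 + 0.6444·11.6478] = 25.9304

$25.93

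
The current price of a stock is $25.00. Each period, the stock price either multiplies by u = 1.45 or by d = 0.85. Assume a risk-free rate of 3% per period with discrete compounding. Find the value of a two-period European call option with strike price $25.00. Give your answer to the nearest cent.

$4.64

Risk-neutral probability p = (1 + 0.03 − 0.85)/(1.45 − 0.85) = 0.1800/0.6000 = 0.3000
Terminal stock prices: S_uu = 52.56, S_ud = 30.81, S_dd = 18.06
Terminal payoffs (S − K): max(27.56, 0) = 27.56, max(5.812, 0) = 5.812, max(-6.938, 0) = 0
Node u (S = 36.25): V_u = 1/1.03·[0.3000·27.5625 + 0.7000·5.8125] = 11.9782
Node d (S = 21.25): V_d = 1/1.03·[0.3000·5.8125 + 0.7000·0.0000] = 1.6930
Node 0 (S = 25): V_0 = 1/1.03·[0.3000·11.9782 + 0.7000·1.6930] = 4.6393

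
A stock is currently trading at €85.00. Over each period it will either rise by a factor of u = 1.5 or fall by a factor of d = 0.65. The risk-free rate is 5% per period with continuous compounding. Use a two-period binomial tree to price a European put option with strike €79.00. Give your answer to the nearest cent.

€10.87

Risk-neutral probability p = (e^0.05 − 0.65)/(1.5 − 0.65) = 0.4013/0.8500 = 0.4721
Terminal stock prices: S_uu = 191.2, S_ud = 82.88, S_dd = 35.91
Terminal payoffs (K − S): max(-112.2, 0) = 0, max(-3.875, 0) = 0, max(43.09, 0) = 43.09
Node u (S = 127.5): V_u = e^(−0.05)·[0.4721·0.0000 + 0.5279·0.0000] = 0.0000
Node d (S = 55.25): V_d = e^(−0.05)·[0.4721·0.0000 + 0.5279·43.0875] = 21.6372
Node 0 (S = 85): V_0 = e^(−0.05)·[0.4721·0.0000 + 0.5279·21.6372] = 10.8656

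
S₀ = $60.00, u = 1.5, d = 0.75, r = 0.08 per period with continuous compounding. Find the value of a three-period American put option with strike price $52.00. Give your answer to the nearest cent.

$5.10

Risk-neutral probability p = (e^0.08 − 0.75)/(1.5 − 0.75) = 0.3333/0.7500 = 0.4444
Terminal stock prices: S_uuu = 202.5, S_uud = 101.2, S_udd = 50.62, S_ddd = 25.31
Terminal payoffs (K − S): max(-150.5, 0) = 0, max(-49.25, 0) = 0, max(1.375, 0) = 1.375, max(26.69, 0) = 26.69
Node uu (S = 135): continuation = e^(−0.08)·[0.4444·0.0000 + 0.5556·0.0000] = 0.0000; exercise value = 0.0000 ≤ continuation, so V_uu = 0.0000
Node ud (S = 67.5): continuation = e^(−0.08)·[0.4444·0.0000 + 0.5556·1.3750] = 0.7052; exercise value = 0.0000 ≤ continuation, so V_ud = 0.7052
Node dd (S = 33.75): continuation = e^(−0.08)·[0.4444·1.3750 + 0.5556·26.6875] = 14.2521; exercise value = 18.2500 > continuation, so V_dd = 18.2500 (exercise)
Node u (S = 90): continuation = e^(−0.08)·[0.4444·0.0000 + 0.5556·0.7052] = 0.3617; exercise value = 0.0000 ≤ continuation, so V_u = 0.3617
Node d (S = 45): continuation = e^(−0.08)·[0.4444·0.7052 + 0.5556·18.2500] = 9.6497; exercise value = 7.0000 ≤ continuation, so V_d = 9.6497
Node 0 (S = 60): continuation = e^(−0.08)·[0.4444·0.3617 + 0.5556·9.6497] = 5.0977; exercise value = 0.0000 ≤ continuation, so V_0 = 5.0977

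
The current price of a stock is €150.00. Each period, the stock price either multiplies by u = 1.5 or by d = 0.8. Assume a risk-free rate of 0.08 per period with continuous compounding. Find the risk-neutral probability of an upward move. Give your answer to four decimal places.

Risk-neutral probability p = (e^0.08 − 0.8)/(1.5 − 0.8) = 0.2833/0.7000 = 0.4047

p = 0.4047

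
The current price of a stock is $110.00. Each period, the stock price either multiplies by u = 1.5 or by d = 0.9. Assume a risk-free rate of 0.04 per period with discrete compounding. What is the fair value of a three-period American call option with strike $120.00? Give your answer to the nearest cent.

$19.27

Risk-neutral probability p = (1 + 0.04 − 0.9)/(1.5 − 0.9) = 0.1400/0.6000 = 0.2333
Terminal stock prices: S_uuu = 371.2, S_uud = 222.8, S_udd = 133.7, S_ddd = 80.19
Terminal payoffs (S − K): max(251.2, 0) = 251.2, max(102.8, 0) = 102.8, max(13.65, 0) = 13.65, max(-39.81, 0) = 0
Node uu (S = 247.5): continuation = 1/1.04·[0.2333·251.2500 + 0.7667·102.7500] = 132.1154; exercise value = 127.5000 ≤ continuation, so V_uu = 132.1154
Node ud (S = 148.5): continuation = 1/1.04·[0.2333·102.7500 + 0.7667·13.6500] = 33.1154; exercise value = 28.5000 ≤ continuation, so V_ud = 33.1154
Node dd (S = 89.1): continuation = 1/1.04·[0.2333·13.6500 + 0.7667·0.0000] = 3.0625; exercise value = 0.0000 ≤ continuation, so V_dd = 3.0625
Node u (S = 165): continuation = 1/1.04·[0.2333·132.1154 + 0.7667·33.1154] = 54.0533; exercise value = 45.0000 ≤ continuation, so V_u = 54.0533
Node d (S = 99): continuation = 1/1.04·[0.2333·33.1154 + 0.7667·3.0625] = 9.6873; exercise value = 0.0000 ≤ continuation, so V_d = 9.6873
Node 0 (S = 110): continuation = 1/1.04·[0.2333·54.0533 + 0.7667·9.6873] = 19.2686; exercise value = 0.0000 ≤ continuation, so V_0 = 19.2686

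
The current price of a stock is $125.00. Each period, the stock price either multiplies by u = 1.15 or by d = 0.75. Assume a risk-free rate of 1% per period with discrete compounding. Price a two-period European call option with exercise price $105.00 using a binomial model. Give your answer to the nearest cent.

$26.23

Risk-neutral probability p = (1 + 0.01 − 0.75)/(1.15 − 0.75) = 0.2600/0.4000 = 0.6500
Terminal stock prices: S_uu = 165.3, S_ud = 107.8, S_dd = 70.31
Terminal payoffs (S − K): max(60.31, 0) = 60.31, max(2.812, 0) = 2.812, max(-34.69, 0) = 0
Node u (S = 143.8): V_u = 1/1.01·[0.6500·60.3125 + 0.3500·2.8125] = 39.7896
Node d (S = 93.75): V_d = 1/1.01·[0.6500·2.8125 + 0.3500·0.0000] = 1.8100
Node 0 (S = 125): V_0 = 1/1.01·[0.6500·39.7896 + 0.3500·1.8100] = 26.2344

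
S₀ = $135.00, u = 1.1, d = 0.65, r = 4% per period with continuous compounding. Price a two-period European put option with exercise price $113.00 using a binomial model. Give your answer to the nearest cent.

Risk-neutral probability p = (e^0.04 − 0.65)/(1.1 − 0.65) = 0.3908/0.4500 = 0.8685
Terminal stock prices: S_uu = 163.4, S_ud = 96.53, S_dd = 57.04
Terminal payoffs (K − S): max(-50.35, 0) = 0, max(16.47, 0) = 16.47, max(55.96, 0) = 55.96
Node u (S = 148.5): V_u = e^(−0.04)·[0.8685·0.0000 + 0.1315·16.4750] = 2.0820
Node d (S = 87.75): V_d = e^(−0.04)·[0.8685·16.4750 + 0.1315·55.9625] = 20.8192
Node 0 (S = 135): V_0 = e^(−0.04)·[0.8685·2.0820 + 0.1315·20.8192] = 4.3683

$4.37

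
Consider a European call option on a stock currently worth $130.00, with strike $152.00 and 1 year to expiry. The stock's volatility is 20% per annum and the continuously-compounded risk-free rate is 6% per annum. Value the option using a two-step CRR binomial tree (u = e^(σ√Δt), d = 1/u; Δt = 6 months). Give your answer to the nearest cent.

CRR parameters: u = e^(σ√Δt) = e^(0.2·√0.5) = 1.1519, d = 1/u = 0.8681
Per-period rate: rΔt = 0.06·0.5 = 0.03, so R = e^0.03 = 1.0305
Risk-neutral probability p = (e^0.03 − 0.8681)/(1.1519 − 0.8681) = 0.1623/0.2838 = 0.5720
Terminal stock prices: S_uu = 172.5, S_ud = 130, S_dd = 97.97
Terminal payoffs (S − K): max(20.5, 0) = 20.5, max(-22, 0) = 0, max(-54.03, 0) = 0
Node u (S = 149.7): V_u = e^(−0.03)·[0.5720·20.4965 + 0.4280·0.0000] = 11.3779
Node d (S = 112.9): V_d = e^(−0.03)·[0.5720·0.0000 + 0.4280·0.0000] = 0.0000
Node 0 (S = 130): V_0 = e^(−0.03)·[0.5720·11.3779 + 0.4280·0.0000] = 6.3160

$6.32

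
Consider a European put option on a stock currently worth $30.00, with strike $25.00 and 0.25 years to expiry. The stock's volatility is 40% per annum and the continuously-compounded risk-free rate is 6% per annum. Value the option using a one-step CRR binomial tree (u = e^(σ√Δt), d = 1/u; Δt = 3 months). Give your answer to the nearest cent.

$0.22

CRR parameters: u = e^(σ√Δt) = e^(0.4·√0.25) = 1.2214, d = 1/u = 0.8187
Per-period rate: rΔt = 0.06·0.25 = 0.015, so R = e^0.015 = 1.0151
Risk-neutral probability p = (e^0.015 − 0.8187)/(1.2214 − 0.8187) = 0.1964/0.4027 = 0.4877
Terminal stock prices: S_u = 36.64, S_d = 24.56
Terminal payoffs (K − S): max(-11.64, 0) = 0, max(0.4381, 0) = 0.4381
Node 0 (S = 30): V_0 = e^(−0.015)·[0.4877·0.0000 + 0.5123·0.4381] = 0.2211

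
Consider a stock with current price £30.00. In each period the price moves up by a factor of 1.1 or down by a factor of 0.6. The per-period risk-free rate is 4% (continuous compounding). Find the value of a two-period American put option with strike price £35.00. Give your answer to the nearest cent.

£5.00

Risk-neutral probability p = (e^0.04 − 0.6)/(1.1 − 0.6) = 0.4408/0.5000 = 0.8816
Terminal stock prices: S_uu = 36.3, S_ud = 19.8, S_dd = 10.8
Terminal payoffs (K − S): max(-1.3, 0) = 0, max(15.2, 0) = 15.2, max(24.2, 0) = 24.2
Node u (S = 33): continuation = e^(−0.04)·[0.8816·0.0000 + 0.1184·15.2000] = 1.7288; exercise value = 2.0000 > continuation, so V_u = 2.0000 (exercise)
Node d (S = 18): continuation = e^(−0.04)·[0.8816·15.2000 + 0.1184·24.2000] = 15.6276; exercise value = 17.0000 > continuation, so V_d = 17.0000 (exercise)
Node 0 (S = 30): continuation = e^(−0.04)·[0.8816·2.0000 + 0.1184·17.0000] = 3.6276; exercise value = 5.0000 > continuation, so V_0 = 5.0000 (exercise)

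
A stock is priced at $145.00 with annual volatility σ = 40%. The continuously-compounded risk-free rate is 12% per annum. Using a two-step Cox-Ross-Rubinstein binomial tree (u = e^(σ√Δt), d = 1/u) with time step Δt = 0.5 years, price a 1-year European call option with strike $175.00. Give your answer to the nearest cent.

$20.58

CRR parameters: u = e^(σ√Δt) = e^(0.4·√0.5) = 1.3269, d = 1/u = 0.7536
Per-period rate: rΔt = 0.12·0.5 = 0.06, so R = e^0.06 = 1.0618
Risk-neutral probability p = (e^0.06 − 0.7536)/(1.3269 − 0.7536) = 0.3082/0.5733 = 0.5376
Terminal stock prices: S_uu = 255.3, S_ud = 145, S_dd = 82.36
Terminal payoffs (S − K): max(80.29, 0) = 80.29, max(-30, 0) = 0, max(-92.64, 0) = 0
Node u (S = 192.4): V_u = e^(−0.06)·[0.5376·80.2949 + 0.4624·0.0000] = 40.6546
Node d (S = 109.3): V_d = e^(−0.06)·[0.5376·0.0000 + 0.4624·0.0000] = 0.0000
Node 0 (S = 145): V_0 = e^(−0.06)·[0.5376·40.6546 + 0.4624·0.0000] = 20.5841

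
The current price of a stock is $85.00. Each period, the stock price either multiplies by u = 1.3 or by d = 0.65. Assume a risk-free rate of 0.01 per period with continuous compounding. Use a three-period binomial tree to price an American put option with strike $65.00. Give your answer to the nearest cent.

$9.59

Risk-neutral probability p = (e^0.01 − 0.65)/(1.3 − 0.65) = 0.3601/0.6500 = 0.5539
Terminal stock prices: S_uuu = 186.7, S_uud = 93.37, S_udd = 46.69, S_ddd = 23.34
Terminal payoffs (K − S): max(-121.7, 0) = 0, max(-28.37, 0) = 0, max(18.31, 0) = 18.31, max(41.66, 0) = 41.66
Node uu (S = 143.7): continuation = e^(−0.01)·[0.5539·0.0000 + 0.4461·0.0000] = 0.0000; exercise value = 0.0000 ≤ continuation, so V_uu = 0.0000
Node ud (S = 71.83): continuation = e^(−0.01)·[0.5539·0.0000 + 0.4461·18.3137] = 8.0881; exercise value = 0.0000 ≤ continuation, so V_ud = 8.0881
Node dd (S = 35.91): continuation = e^(−0.01)·[0.5539·18.3137 + 0.4461·41.6569] = 28.4407; exercise value = 29.0875 > continuation, so V_dd = 29.0875 (exercise)
Node u (S = 110.5): continuation = e^(−0.01)·[0.5539·0.0000 + 0.4461·8.0881] = 3.5720; exercise value = 0.0000 ≤ continuation, so V_u = 3.5720
Node d (S = 55.25): continuation = e^(−0.01)·[0.5539·8.0881 + 0.4461·29.0875] = 17.2817; exercise value = 9.7500 ≤ continuation, so V_d = 17.2817
Node 0 (S = 85): continuation = e^(−0.01)·[0.5539·3.5720 + 0.4461·17.2817] = 9.5912; exercise value = 0.0000 ≤ continuation, so V_0 = 9.5912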